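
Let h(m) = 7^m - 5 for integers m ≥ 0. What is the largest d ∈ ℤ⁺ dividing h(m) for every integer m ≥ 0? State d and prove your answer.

Computing the first values: h(0) = -4 and h(1) = 2; gcd(-4, 2) = 2, so d ≤ 2.
We prove 2 | 7^m - 5 for all m ≥ 0 by induction on m.
When m = 0: h(0) = -4 = 2·(-2), so 2 | h(0).
For the inductive step, assume it holds for an arbitrary r ≥ 0, i.e. 2 | h(r). Then
h(r+1) = 7^(r+1) - 5 = 7·(7^r - 5) + 30 = 7·h(r) + 30. The first term is divisible by 2 by the inductive hypothesis, and 30 is divisible by 2. Hence 2 | h(r+1).
By induction, the statement is established for all m ≥ 0.
Therefore the largest such d is 2.

d = 2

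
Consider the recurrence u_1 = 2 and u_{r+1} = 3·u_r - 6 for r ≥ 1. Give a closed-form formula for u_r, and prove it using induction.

Computing the first terms: u_1 = 2, u_2 = 0, u_3 = -6. This suggests u_r = -3^(r - 1) + 3.
Base step (r = 1): the formula gives 2 = 2 = u_1.
Suppose the result is true for r = p, so u_p = -3^(p - 1) + 3.
Then u_{p+1} = 3·u_p - 6 = 3·(-3^(p - 1) + 3) - 6 = -3^p + 3 = -3^((p+1) - 1) + 3,
which is the claimed formula at r = p+1.
By the principle of mathematical induction, the result holds for all r ≥ 1.

u_r = -3^(r - 1) + 3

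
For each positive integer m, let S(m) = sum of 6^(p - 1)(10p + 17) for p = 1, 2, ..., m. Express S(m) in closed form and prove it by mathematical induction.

We claim S(m) = 6^m(2m + 3) - 3 for all m ≥ 1.
For the base case m = 1: S(1) = 27, and the closed form gives 27. They agree.
Inductive step: assume the claim holds for m = p, so S(p) = 6^p(2p + 3) - 3.
Then S(p+1) = S(p) + (6^p(10p + 27)) = (6^p(2p + 3) - 3) + (6^p(10p + 27)).
Simplifying, S(p+1) = 12·6^p·p + 30·6^p - 3 = 6^(p+1)(2(p+1) + 3) - 3,
which is the closed form with m = p+1.
By the principle of mathematical induction, the result holds for all m ≥ 1.

S(m) = 6^m(2m + 3) - 3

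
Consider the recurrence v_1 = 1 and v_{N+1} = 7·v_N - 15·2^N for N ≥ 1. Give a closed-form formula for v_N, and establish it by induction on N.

Computing the first terms: v_1 = 1, v_2 = -23, v_3 = -221. This suggests v_N = 3·2^N - 5·7^(N - 1).
Base case (N = 1): the formula gives 1 = 1 = v_1.
Inductive step: suppose the statement holds for some k ≥ 1, so v_k = 3·2^k - 5·7^(k - 1).
Then v_{k+1} = 7·v_k - 15·2^k = 7·(3·2^k - 5·7^(k - 1)) - 15·2^k = 3·2^(k + 1) - 5·7^k = 3·2^(k+1) - 5·7^((k+1) - 1),
which is the claimed formula at N = k+1.
By induction, the statement is established for all N ≥ 1.

v_N = 3·2^N - 5·7^(N - 1)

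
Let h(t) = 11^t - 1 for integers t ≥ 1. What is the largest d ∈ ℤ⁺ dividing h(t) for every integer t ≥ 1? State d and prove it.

d = 10

Computing the first values: h(1) = 10 and h(2) = 120; gcd(10, 120) = 10, so d ≤ 10.
We prove 10 | 11^t - 1 for all t ≥ 1 by induction on t.
Base step (t = 1): h(1) = 10 = 10·(1), so 10 | h(1).
Suppose the result is true for t = m, i.e. 10 | h(m). Then
11^{m+1} − 1^{m+1} = 11·11^m − 1·1^m = 11·(11^m − 1^m) + (10)·1^m. The first term is divisible by 10 by the inductive hypothesis, and the second term (10)·1^m is divisible by 10 since 10 | 10. Hence 10 | h(m+1).
By induction, the statement is established for all t ≥ 1.
Therefore the largest such d is 10.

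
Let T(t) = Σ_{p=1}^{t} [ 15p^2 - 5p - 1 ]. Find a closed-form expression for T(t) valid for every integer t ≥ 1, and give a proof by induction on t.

T(t) = t(5t^2 + 5t - 1)

We claim T(t) = t(5t^2 + 5t - 1) for all t ≥ 1.
For the base case t = 1: T(1) = 9, and the closed form gives 9. They agree.
Inductive step: assume the claim holds for t = p, so T(p) = p(5p^2 + 5p - 1).
Then T(p+1) = T(p) + (15p^2 + 25p + 9) = (p(5p^2 + 5p - 1)) + (15p^2 + 25p + 9).
Simplifying, T(p+1) = (p + 1)(5p^2 + 15p + 9) = (p+1)(5(p+1)^2 + 5(p+1) - 1),
which is the closed form with t = p+1.
This completes the induction.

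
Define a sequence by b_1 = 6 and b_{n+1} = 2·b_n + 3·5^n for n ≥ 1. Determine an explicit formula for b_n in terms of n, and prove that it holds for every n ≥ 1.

b_n = 2^(n - 1) + 5^n

Computing the first terms: b_1 = 6, b_2 = 27, b_3 = 129. This suggests b_n = 2^(n - 1) + 5^n.
Base case (n = 1): the formula gives 6 = 6 = b_1.
Inductive step: assume the claim holds for n = r, so b_r = 2^(r - 1) + 5^r.
Then b_{r+1} = 2·b_r + 3·5^r = 2·(2^(r - 1) + 5^r) + 3·5^r = 2^r + 5^(r + 1) = 2^((r+1) - 1) + 5^(r+1),
which is the claimed formula at n = r+1.
This completes the induction.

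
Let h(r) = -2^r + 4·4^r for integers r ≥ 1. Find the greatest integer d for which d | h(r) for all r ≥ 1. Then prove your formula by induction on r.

d = 2

Computing the first values: h(1) = 14 and h(2) = 60; gcd(14, 60) = 2, so d ≤ 2.
We prove 2 | -2^r + 4·4^r for all r ≥ 1 by induction on r.
Base case (r = 1): h(1) = 14 = 2·(7), so 2 | h(1).
Inductive step: suppose the statement holds for some m ≥ 1, i.e. 2 | h(m). Then
h(m+1) − 4·h(m) = (-2^(m+1) + 4·4^(m+1)) − 4·(-2^m + 4·4^m) = (-1)·2^m·(2 − 4) = (2)·2^m. Since 2 | h(m) by the inductive hypothesis, 2 | 4·h(m); and 2 | 2 since 2 = 2·1. Therefore 2 | h(m+1).
This completes the induction.
Therefore the largest such d is 2.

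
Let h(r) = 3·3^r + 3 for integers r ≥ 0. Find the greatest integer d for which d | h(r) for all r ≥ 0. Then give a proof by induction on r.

Computing the first values: h(0) = 6 and h(1) = 12; gcd(6, 12) = 6, so d ≤ 6.
We prove 6 | 3·3^r + 3 for all r ≥ 0 by induction on r.
Base case (r = 0): h(0) = 6 = 6·(1), so 6 | h(0).
Inductive step: suppose the statement holds for some m ≥ 0, i.e. 6 | h(m). Then
h(m+1) = 3·3^(m+1) + 3 = 3·(3·3^m + 3) - 6 = 3·h(m) - 6. The first term is divisible by 6 by the inductive hypothesis, and -6 is divisible by 6. Hence 6 | h(m+1).
Hence, by induction on r, the claim holds for every r ≥ 0.
Therefore the largest such d is 6.

d = 6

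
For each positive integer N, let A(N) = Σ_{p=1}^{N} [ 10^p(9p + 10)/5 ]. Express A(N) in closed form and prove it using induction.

A(N) = 2·10^N(N + 1) - 2

We claim A(N) = 2·10^N(N + 1) - 2 for all N ≥ 1.
When N = 1: A(1) = 38, and the closed form gives 38. They agree.
For the inductive step, assume it holds for an arbitrary p ≥ 1, so A(p) = 2·10^p(p + 1) - 2.
Then A(p+1) = A(p) + (10^p(18p + 38)) = (2·10^p(p + 1) - 2) + (10^p(18p + 38)).
Simplifying, A(p+1) = 20·10^p·p + 40·10^p - 2 = 2·10^(p+1)((p+1) + 1) - 2,
which is the closed form with N = p+1.
By the principle of mathematical induction, the result holds for all N ≥ 1.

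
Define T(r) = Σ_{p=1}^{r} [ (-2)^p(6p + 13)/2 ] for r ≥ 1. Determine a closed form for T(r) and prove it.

T(r) = (-2)^r(2r + 5) - 5

We claim T(r) = (-2)^r(2r + 5) - 5 for all r ≥ 1.
When r = 1: T(1) = -19, and the closed form gives -19. They agree.
Inductive step: suppose the statement holds for some p ≥ 1, so T(p) = (-2)^p(2p + 5) - 5.
Then T(p+1) = T(p) + ((-2)^p(-6p - 19)) = ((-2)^p(2p + 5) - 5) + ((-2)^p(-6p - 19)).
Simplifying, T(p+1) = -4(-2)^p·p - 14(-2)^p - 5 = (-2)^(p+1)(2(p+1) + 5) - 5,
which is the closed form with r = p+1.
By induction, the statement is established for all r ≥ 1.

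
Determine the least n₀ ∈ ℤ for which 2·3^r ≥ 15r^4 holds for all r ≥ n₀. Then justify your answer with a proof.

n₀ = 11

At r = 10: 118098 < 150000, so the inequality fails and n₀ ≥ 11. We prove 2·3^r ≥ 15r^4 for all r ≥ 11.
When r = 11: 2·3^r = 354294 and 15r^4 = 219615, so 354294 ≥ 219615.
Suppose the result is true for r = k, so 2·3^k ≥ 15k^4.
Then 2·3^(k + 1) = 3·(2·3^k) ≥ 3·(15k^4).
Also, for k ≥ 11 we have 3·(15k^4) ≥ 15(k+1)^4, since 3 ≥ (1 + 1/k)^4 for all k ≥ 11.
Combining, 2·3^(k + 1) ≥ 15(k+1)^4.
By the principle of mathematical induction, the result holds for all r ≥ 11.
Hence the smallest such n₀ is 11.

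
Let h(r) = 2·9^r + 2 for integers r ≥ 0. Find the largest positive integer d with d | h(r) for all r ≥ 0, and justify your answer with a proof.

Computing the first values: h(0) = 4 and h(1) = 20; gcd(4, 20) = 4, so d ≤ 4.
We prove 4 | 2·9^r + 2 for all r ≥ 0 by induction on r.
For the base case r = 0: h(0) = 4 = 4·(1), so 4 | h(0).
Inductive step: suppose the statement holds for some k ≥ 0, i.e. 4 | h(k). Then
h(k+1) = 2·9^(k+1) + 2 = 9·(2·9^k + 2) - 16 = 9·h(k) - 16. The first term is divisible by 4 by the inductive hypothesis, and -16 is divisible by 4. Hence 4 | h(k+1).
By the principle of mathematical induction, the result holds for all r ≥ 0.
Therefore the largest such d is 4.

d = 4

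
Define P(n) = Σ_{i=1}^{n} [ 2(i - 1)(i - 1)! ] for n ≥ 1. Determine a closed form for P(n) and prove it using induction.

P(n) = 2n! - 2

We claim P(n) = 2n! - 2 for all n ≥ 1.
Base step (n = 1): P(1) = 0, and the closed form gives 0. They agree.
For the inductive step, assume it holds for an arbitrary i ≥ 1, so P(i) = 2i! - 2.
Then P(i+1) = P(i) + (2i·i!) = (2i! - 2) + (2i·i!).
Simplifying, P(i+1) = 2(i+1)! - 2,
which is the closed form with n = i+1.
By the principle of mathematical induction, the result holds for all n ≥ 1.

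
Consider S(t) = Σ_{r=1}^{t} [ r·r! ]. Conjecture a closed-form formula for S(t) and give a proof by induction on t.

We claim S(t) = (t + 1)t! - 1 for all t ≥ 1.
When t = 1: S(1) = 1, and the closed form gives 1. They agree.
Suppose the result is true for t = r, so S(r) = (r + 1)r! - 1.
Then S(r+1) = S(r) + ((r + 1)(r + 1)!) = ((r + 1)r! - 1) + ((r + 1)(r + 1)!).
Simplifying, S(r+1) = ((r+1) + 1)(r+1)! - 1,
which is the closed form with t = r+1.
Hence, by induction on t, the claim holds for every t ≥ 1.

S(t) = (t + 1)t! - 1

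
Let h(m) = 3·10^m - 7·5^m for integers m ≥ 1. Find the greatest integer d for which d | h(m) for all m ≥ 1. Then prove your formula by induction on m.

Computing the first values: h(1) = -5 and h(2) = 125; gcd(-5, 125) = 5, so d ≤ 5.
We prove 5 | 3·10^m - 7·5^m for all m ≥ 1 by induction on m.
Base step (m = 1): h(1) = -5 = 5·(-1), so 5 | h(1).
Inductive step: suppose the statement holds for some j ≥ 1, i.e. 5 | h(j). Then
h(j+1) − 10·h(j) = (3·10^(j+1) - 7·5^(j+1)) − 10·(3·10^j - 7·5^j) = (-7)·5^j·(5 − 10) = (35)·5^j. Since 5 | h(j) by the inductive hypothesis, 5 | 10·h(j); and 5 | 35 since 35 = 5·7. Therefore 5 | h(j+1).
This completes the induction.
Therefore the largest such d is 5.

d = 5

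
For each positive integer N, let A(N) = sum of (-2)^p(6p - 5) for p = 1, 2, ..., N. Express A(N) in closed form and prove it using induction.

We claim A(N) = 2(-2)^N(2N - 1) + 2 for all N ≥ 1.
For the base case N = 1: A(1) = -2, and the closed form gives -2. They agree.
For the inductive step, assume it holds for an arbitrary p ≥ 1, so A(p) = 2(-2)^p(2p - 1) + 2.
Then A(p+1) = A(p) + ((-2)^(p + 1)(6p + 1)) = (2(-2)^p(2p - 1) + 2) + ((-2)^(p + 1)(6p + 1)).
Simplifying, A(p+1) = -8(-2)^p·p - 4(-2)^p + 2 = 2(-2)^(p+1)(2(p+1) - 1) + 2,
which is the closed form with N = p+1.
By the principle of mathematical induction, the result holds for all N ≥ 1.

A(N) = 2(-2)^N(2N - 1) + 2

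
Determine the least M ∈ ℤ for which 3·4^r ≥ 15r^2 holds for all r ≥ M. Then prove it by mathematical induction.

At r = 2: 48 < 60, so the inequality fails and M ≥ 3. We prove 3·4^r ≥ 15r^2 for all r ≥ 3.
When r = 3: 3·4^r = 192 and 15r^2 = 135, so 192 ≥ 135.
Inductive step: suppose the statement holds for some j ≥ 3, so 3·4^j ≥ 15j^2.
Then 3·4^(j + 1) = 4·(3·4^j) ≥ 4·(15j^2).
Also, for j ≥ 3 we have 4·(15j^2) ≥ 15(j+1)^2, since 4 ≥ (1 + 1/j)^2 for all j ≥ 3.
Combining, 3·4^(j + 1) ≥ 15(j+1)^2.
This completes the induction.
Hence the smallest such M is 3.

M = 3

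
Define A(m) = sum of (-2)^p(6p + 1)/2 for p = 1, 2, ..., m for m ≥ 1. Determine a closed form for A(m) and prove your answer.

We claim A(m) = (-2)^m(2m + 1) - 1 for all m ≥ 1.
When m = 1: A(1) = -7, and the closed form gives -7. They agree.
Suppose the result is true for m = p, so A(p) = (-2)^p(2p + 1) - 1.
Then A(p+1) = A(p) + ((-2)^p(-6p - 7)) = ((-2)^p(2p + 1) - 1) + ((-2)^p(-6p - 7)).
Simplifying, A(p+1) = -4(-2)^p·p - 6(-2)^p - 1 = (-2)^(p+1)(2(p+1) + 1) - 1,
which is the closed form with m = p+1.
This completes the induction.

A(m) = (-2)^m(2m + 1) - 1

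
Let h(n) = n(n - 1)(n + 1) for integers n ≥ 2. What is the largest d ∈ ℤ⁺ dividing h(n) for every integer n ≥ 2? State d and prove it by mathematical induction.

Computing the first values: h(2) = 6 and h(3) = 24; gcd(6, 24) = 6, so d ≤ 6.
We prove 6 | n(n - 1)(n + 1) for all n ≥ 2 by induction on n.
When n = 2: h(2) = 6 = 6·(1), so 6 | h(2).
Inductive step: assume the claim holds for n = r, i.e. 6 | h(r). Then
h(r+1) − h(r) = r·(r+1)·(r+2) − (r-1)·r·(r+1) = r·(r+1)·[(r+2) − (r-1)] = 3·r·(r+1). The product of 2 consecutive integers is divisible by (2)! = 2, so h(r+1) − h(r) is divisible by 3·2 = 6. By the inductive hypothesis 6 | h(r), hence 6 | h(r+1).
Hence, by induction on n, the claim holds for every n ≥ 2.
Therefore the largest such d is 6.

d = 6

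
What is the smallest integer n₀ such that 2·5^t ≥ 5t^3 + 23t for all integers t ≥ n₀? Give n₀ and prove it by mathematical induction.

n₀ = 3

At t = 2: 50 < 86, so the inequality fails and n₀ ≥ 3. We prove 2·5^t ≥ 5t^3 + 23t for all t ≥ 3.
Base case (t = 3): 2·5^t = 250 and 5t^3 + 23t = 204, so 250 ≥ 204.
For the inductive step, assume it holds for an arbitrary m ≥ 3, so 2·5^m ≥ 5m^3 + 23m.
Then 2·5^(m + 1) = 5·(2·5^m) ≥ 5·(5m^3 + 23m).
Also, for m ≥ 3 we have 5·(5m^3 + 23m) ≥ 5(m+1)^3 + 23(m+1), since 5·(5m^3 + 23m) − (5(m+1)^3 + 23(m+1)) = 20m^3 - 15m^2 + 77m - 28, which is nonnegative for all m ≥ 3.
Combining, 2·5^(m + 1) ≥ 5(m+1)^3 + 23(m+1).
Hence, by induction on t, the claim holds for every t ≥ 3.
Hence the smallest such n₀ is 3.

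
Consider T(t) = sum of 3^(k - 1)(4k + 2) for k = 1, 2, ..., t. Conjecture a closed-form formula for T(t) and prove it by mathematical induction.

We claim T(t) = 2·3^t·t for all t ≥ 1.
Base case (t = 1): T(1) = 6, and the closed form gives 6. They agree.
Inductive step: assume the claim holds for t = k, so T(k) = 2·3^k·k.
Then T(k+1) = T(k) + (3^k(4k + 6)) = (2·3^k·k) + (3^k(4k + 6)).
Simplifying, T(k+1) = 6·3^k(k + 1) = 2·3^(k+1)·(k+1),
which is the closed form with t = k+1.
Hence, by induction on t, the claim holds for every t ≥ 1.

T(t) = 2·3^t·t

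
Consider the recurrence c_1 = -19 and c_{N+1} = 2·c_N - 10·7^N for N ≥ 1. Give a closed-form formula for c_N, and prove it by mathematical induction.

c_N = -5·2^(N - 1) - 2·7^N

Computing the first terms: c_1 = -19, c_2 = -108, c_3 = -706. This suggests c_N = -5·2^(N - 1) - 2·7^N.
Base case (N = 1): the formula gives -19 = -19 = c_1.
Inductive step: suppose the statement holds for some m ≥ 1, so c_m = -5·2^(m - 1) - 2·7^m.
Then c_{m+1} = 2·c_m - 10·7^m = 2·(-5·2^(m - 1) - 2·7^m) - 10·7^m = -5·2^m - 2·7^(m + 1) = -5·2^((m+1) - 1) - 2·7^(m+1),
which is the claimed formula at N = m+1.
This completes the induction.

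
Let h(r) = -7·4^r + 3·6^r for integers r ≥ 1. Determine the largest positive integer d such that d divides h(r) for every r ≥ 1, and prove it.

d = 2

Computing the first values: h(1) = -10 and h(2) = -4; gcd(-10, -4) = 2, so d ≤ 2.
We prove 2 | -7·4^r + 3·6^r for all r ≥ 1 by induction on r.
Base case (r = 1): h(1) = -10 = 2·(-5), so 2 | h(1).
For the inductive step, assume it holds for an arbitrary j ≥ 1, i.e. 2 | h(j). Then
h(j+1) − 6·h(j) = (-7·4^(j+1) + 3·6^(j+1)) − 6·(-7·4^j + 3·6^j) = (-7)·4^j·(4 − 6) = (14)·4^j. Since 2 | h(j) by the inductive hypothesis, 2 | 6·h(j); and 2 | 14 since 14 = 2·7. Therefore 2 | h(j+1).
This completes the induction.
Therefore the largest such d is 2.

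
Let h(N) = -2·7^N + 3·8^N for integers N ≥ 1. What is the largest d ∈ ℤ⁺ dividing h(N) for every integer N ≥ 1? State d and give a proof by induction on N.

d = 2

Computing the first values: h(1) = 10 and h(2) = 94; gcd(10, 94) = 2, so d ≤ 2.
We prove 2 | -2·7^N + 3·8^N for all N ≥ 1 by induction on N.
For the base case N = 1: h(1) = 10 = 2·(5), so 2 | h(1).
Inductive step: suppose the statement holds for some p ≥ 1, i.e. 2 | h(p). Then
h(p+1) − 8·h(p) = (-2·7^(p+1) + 3·8^(p+1)) − 8·(-2·7^p + 3·8^p) = (-2)·7^p·(7 − 8) = (2)·7^p. Since 2 | h(p) by the inductive hypothesis, 2 | 8·h(p); and 2 | 2 since 2 = 2·1. Therefore 2 | h(p+1).
By the principle of mathematical induction, the result holds for all N ≥ 1.
Therefore the largest such d is 2.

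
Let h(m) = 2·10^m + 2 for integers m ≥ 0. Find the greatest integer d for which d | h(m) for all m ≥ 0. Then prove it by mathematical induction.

Computing the first values: h(0) = 4 and h(1) = 22; gcd(4, 22) = 2, so d ≤ 2.
We prove 2 | 2·10^m + 2 for all m ≥ 0 by induction on m.
Base step (m = 0): h(0) = 4 = 2·(2), so 2 | h(0).
Inductive step: assume the claim holds for m = p, i.e. 2 | h(p). Then
h(p+1) = 2·10^(p+1) + 2 = 10·(2·10^p + 2) - 18 = 10·h(p) - 18. The first term is divisible by 2 by the inductive hypothesis, and -18 is divisible by 2. Hence 2 | h(p+1).
This completes the induction.
Therefore the largest such d is 2.

d = 2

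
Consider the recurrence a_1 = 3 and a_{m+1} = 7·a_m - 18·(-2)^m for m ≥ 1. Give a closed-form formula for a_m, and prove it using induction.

Computing the first terms: a_1 = 3, a_2 = 57, a_3 = 327. This suggests a_m = -(-2)^(m + 1) + 7^m.
Base case (m = 1): the formula gives 3 = 3 = a_1.
Inductive step: suppose the statement holds for some j ≥ 1, so a_j = -(-2)^(j + 1) + 7^j.
Then a_{j+1} = 7·a_j - 18·(-2)^j = 7·(-(-2)^(j + 1) + 7^j) - 18·(-2)^j = -(-2)^(j + 2) + 7^(j + 1) = -(-2)^((j+1) + 1) + 7^(j+1),
which is the claimed formula at m = j+1.
Hence, by induction on m, the claim holds for every m ≥ 1.

a_m = -(-2)^(m + 1) + 7^m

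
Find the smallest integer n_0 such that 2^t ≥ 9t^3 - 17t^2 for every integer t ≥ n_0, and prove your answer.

n_0 = 15

At t = 14: 16384 < 21364, so the inequality fails and n_0 ≥ 15. We prove 2^t ≥ 9t^3 - 17t^2 for all t ≥ 15.
Base step (t = 15): 2^t = 32768 and 9t^3 - 17t^2 = 26550, so 32768 ≥ 26550.
Inductive step: assume the claim holds for t = k, so 2^k ≥ 9k^3 - 17k^2.
Then 2^(k + 1) = 2·(2^k) ≥ 2·(9k^3 - 17k^2).
Also, for k ≥ 15 we have 2·(9k^3 - 17k^2) ≥ 9(k+1)^3 - 17(k+1)^2, since 2·(9k^3 - 17k^2) − (9(k+1)^3 - 17(k+1)^2) = 9k^3 - 44k^2 + 7k + 8, which is nonnegative for all k ≥ 15.
Combining, 2^(k + 1) ≥ 9(k+1)^3 - 17(k+1)^2.
By induction, the statement is established for all t ≥ 15.
Hence the smallest such n_0 is 15.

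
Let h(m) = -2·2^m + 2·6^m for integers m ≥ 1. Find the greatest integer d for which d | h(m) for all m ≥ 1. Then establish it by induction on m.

d = 8

Computing the first values: h(1) = 8 and h(2) = 64; gcd(8, 64) = 8, so d ≤ 8.
We prove 8 | -2·2^m + 2·6^m for all m ≥ 1 by induction on m.
When m = 1: h(1) = 8 = 8·(1), so 8 | h(1).
Suppose the result is true for m = k, i.e. 8 | h(k). Then
h(k+1) − 6·h(k) = (-2·2^(k+1) + 2·6^(k+1)) − 6·(-2·2^k + 2·6^k) = (-2)·2^k·(2 − 6) = (8)·2^k. Since 8 | h(k) by the inductive hypothesis, 8 | 6·h(k); and 8 | 8 since 8 = 8·1. Therefore 8 | h(k+1).
By induction, the statement is established for all m ≥ 1.
Therefore the largest such d is 8.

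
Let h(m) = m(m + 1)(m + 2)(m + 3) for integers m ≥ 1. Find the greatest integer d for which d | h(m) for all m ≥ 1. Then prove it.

d = 24

Computing the first values: h(1) = 24 and h(2) = 120; gcd(24, 120) = 24, so d ≤ 24.
We prove 24 | m(m + 1)(m + 2)(m + 3) for all m ≥ 1 by induction on m.
When m = 1: h(1) = 24 = 24·(1), so 24 | h(1).
For the inductive step, assume it holds for an arbitrary p ≥ 1, i.e. 24 | h(p). Then
h(p+1) − h(p) = (p+1)·(p+2)·(p+3)·(p+4) − p·(p+1)·(p+2)·(p+3) = (p+1)·(p+2)·(p+3)·[(p+4) − p] = 4·(p+1)·(p+2)·(p+3). The product of 3 consecutive integers is divisible by (3)! = 6, so h(p+1) − h(p) is divisible by 4·6 = 24. By the inductive hypothesis 24 | h(p), hence 24 | h(p+1).
This completes the induction.
Therefore the largest such d is 24.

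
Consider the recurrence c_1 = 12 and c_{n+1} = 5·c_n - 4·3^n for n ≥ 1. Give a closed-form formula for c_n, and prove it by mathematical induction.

Computing the first terms: c_1 = 12, c_2 = 48, c_3 = 204. This suggests c_n = 2·3^n + 6·5^(n - 1).
When n = 1: the formula gives 12 = 12 = c_1.
Inductive step: assume the claim holds for n = p, so c_p = 2·3^p + 6·5^(p - 1).
Then c_{p+1} = 5·c_p - 4·3^p = 5·(2·3^p + 6·5^(p - 1)) - 4·3^p = 2·3^(p + 1) + 6·5^p = 2·3^(p+1) + 6·5^((p+1) - 1),
which is the claimed formula at n = p+1.
This completes the induction.

c_n = 2·3^n + 6·5^(n - 1)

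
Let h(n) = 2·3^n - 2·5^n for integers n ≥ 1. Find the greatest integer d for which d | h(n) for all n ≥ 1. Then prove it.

d = 4

Computing the first values: h(1) = -4 and h(2) = -32; gcd(-4, -32) = 4, so d ≤ 4.
We prove 4 | 2·3^n - 2·5^n for all n ≥ 1 by induction on n.
Base step (n = 1): h(1) = -4 = 4·(-1), so 4 | h(1).
For the inductive step, assume it holds for an arbitrary r ≥ 1, i.e. 4 | h(r). Then
h(r+1) − 5·h(r) = (2·3^(r+1) - 2·5^(r+1)) − 5·(2·3^r - 2·5^r) = (2)·3^r·(3 − 5) = (-4)·3^r. Since 4 | h(r) by the inductive hypothesis, 4 | 5·h(r); and 4 | -4 since -4 = 4·-1. Therefore 4 | h(r+1).
This completes the induction.
Therefore the largest such d is 4.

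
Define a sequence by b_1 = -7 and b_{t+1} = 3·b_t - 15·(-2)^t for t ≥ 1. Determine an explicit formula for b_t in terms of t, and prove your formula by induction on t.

b_t = 3(-2)^t - 3^(t - 1)

Computing the first terms: b_1 = -7, b_2 = 9, b_3 = -33. This suggests b_t = 3(-2)^t - 3^(t - 1).
Base case (t = 1): the formula gives -7 = -7 = b_1.
Inductive step: assume the claim holds for t = i, so b_i = 3(-2)^i - 3^(i - 1).
Then b_{i+1} = 3·b_i - 15·(-2)^i = 3·(3(-2)^i - 3^(i - 1)) - 15·(-2)^i = 3(-2)^(i + 1) - 3^i = 3(-2)^(i+1) - 3^((i+1) - 1),
which is the claimed formula at t = i+1.
This completes the induction.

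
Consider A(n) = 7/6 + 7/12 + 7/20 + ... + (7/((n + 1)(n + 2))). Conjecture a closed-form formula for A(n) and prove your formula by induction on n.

A(n) = 7n/(2(n + 2))

We claim A(n) = 7n/(2(n + 2)) for all n ≥ 1.
Base case (n = 1): A(1) = 7/6, and the closed form gives 7/6. They agree.
For the inductive step, assume it holds for an arbitrary i ≥ 1, so A(i) = 7i/(2(i + 2)).
Then A(i+1) = A(i) + (7/((i + 2)(i + 3))) = (7i/(2(i + 2))) + (7/((i + 2)(i + 3))).
Simplifying, A(i+1) = 7(i + 1)/(2(i + 3)) = 7(i+1)/(2((i+1) + 2)),
which is the closed form with n = i+1.
Hence, by induction on n, the claim holds for every n ≥ 1.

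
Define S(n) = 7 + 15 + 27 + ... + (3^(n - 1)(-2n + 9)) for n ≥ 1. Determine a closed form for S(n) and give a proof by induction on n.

We claim S(n) = 3^n(-n + 5) - 5 for all n ≥ 1.
Base step (n = 1): S(1) = 7, and the closed form gives 7. They agree.
Suppose the result is true for n = m, so S(m) = 3^m(-m + 5) - 5.
Then S(m+1) = S(m) + (3^m(-2m + 7)) = (3^m(-m + 5) - 5) + (3^m(-2m + 7)).
Simplifying, S(m+1) = -3·3^m·m + 12·3^m - 5 = 3^(m+1)(-(m+1) + 5) - 5,
which is the closed form with n = m+1.
Hence, by induction on n, the claim holds for every n ≥ 1.

S(n) = 3^n(-n + 5) - 5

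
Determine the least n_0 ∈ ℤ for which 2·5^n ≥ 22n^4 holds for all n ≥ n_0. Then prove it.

n_0 = 6

At n = 5: 6250 < 13750, so the inequality fails and n_0 ≥ 6. We prove 2·5^n ≥ 22n^4 for all n ≥ 6.
For the base case n = 6: 2·5^n = 31250 and 22n^4 = 28512, so 31250 ≥ 28512.
For the inductive step, assume it holds for an arbitrary k ≥ 6, so 2·5^k ≥ 22k^4.
Then 2·5^(k + 1) = 5·(2·5^k) ≥ 5·(22k^4).
Also, for k ≥ 6 we have 5·(22k^4) ≥ 22(k+1)^4, since 5 ≥ (1 + 1/k)^4 for all k ≥ 6.
Combining, 2·5^(k + 1) ≥ 22(k+1)^4.
Hence, by induction on n, the claim holds for every n ≥ 6.
Hence the smallest such n_0 is 6.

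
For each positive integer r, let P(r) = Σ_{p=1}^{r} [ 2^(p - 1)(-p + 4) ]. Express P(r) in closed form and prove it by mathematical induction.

P(r) = 2^r(-r + 5) - 5

We claim P(r) = 2^r(-r + 5) - 5 for all r ≥ 1.
Base case (r = 1): P(1) = 3, and the closed form gives 3. They agree.
Suppose the result is true for r = p, so P(p) = 2^p(-p + 5) - 5.
Then P(p+1) = P(p) + (2^p(-p + 3)) = (2^p(-p + 5) - 5) + (2^p(-p + 3)).
Simplifying, P(p+1) = -2^(p + 1)p + 2^(p + 3) - 5 = 2^(p+1)(-(p+1) + 5) - 5,
which is the closed form with r = p+1.
By the principle of mathematical induction, the result holds for all r ≥ 1.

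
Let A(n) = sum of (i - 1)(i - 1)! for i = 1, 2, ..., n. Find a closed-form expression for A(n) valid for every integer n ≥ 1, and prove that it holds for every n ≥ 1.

A(n) = n! - 1

We claim A(n) = n! - 1 for all n ≥ 1.
Base step (n = 1): A(1) = 0, and the closed form gives 0. They agree.
For the inductive step, assume it holds for an arbitrary i ≥ 1, so A(i) = i! - 1.
Then A(i+1) = A(i) + (i·i!) = (i! - 1) + (i·i!).
Simplifying, A(i+1) = (i+1)! - 1,
which is the closed form with n = i+1.
By the principle of mathematical induction, the result holds for all n ≥ 1.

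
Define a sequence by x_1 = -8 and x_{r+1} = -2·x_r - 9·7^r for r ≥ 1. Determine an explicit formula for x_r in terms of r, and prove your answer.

x_r = -(-2)^(r - 1) - 7^r

Computing the first terms: x_1 = -8, x_2 = -47, x_3 = -347. This suggests x_r = -(-2)^(r - 1) - 7^r.
For the base case r = 1: the formula gives -8 = -8 = x_1.
Inductive step: suppose the statement holds for some p ≥ 1, so x_p = -(-2)^(p - 1) - 7^p.
Then x_{p+1} = -2·x_p - 9·7^p = -2·(-(-2)^(p - 1) - 7^p) - 9·7^p = -(-2)^p - 7^(p + 1) = -(-2)^((p+1) - 1) - 7^(p+1),
which is the claimed formula at r = p+1.
By the principle of mathematical induction, the result holds for all r ≥ 1.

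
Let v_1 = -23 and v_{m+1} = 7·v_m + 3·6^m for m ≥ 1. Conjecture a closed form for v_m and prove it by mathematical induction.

v_m = -3·6^m - 5·7^(m - 1)

Computing the first terms: v_1 = -23, v_2 = -143, v_3 = -893. This suggests v_m = -3·6^m - 5·7^(m - 1).
For the base case m = 1: the formula gives -23 = -23 = v_1.
Inductive step: assume the claim holds for m = j, so v_j = -3·6^j - 5·7^(j - 1).
Then v_{j+1} = 7·v_j + 3·6^j = 7·(-3·6^j - 5·7^(j - 1)) + 3·6^j = -3·6^(j + 1) - 5·7^j = -3·6^(j+1) - 5·7^((j+1) - 1),
which is the claimed formula at m = j+1.
Hence, by induction on m, the claim holds for every m ≥ 1.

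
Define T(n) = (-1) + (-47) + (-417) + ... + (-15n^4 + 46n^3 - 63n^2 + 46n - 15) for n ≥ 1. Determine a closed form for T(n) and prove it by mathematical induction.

T(n) = -n(3n^4 - 4n^3 + 3n^2 - 3n + 2)

We claim T(n) = -n(3n^4 - 4n^3 + 3n^2 - 3n + 2) for all n ≥ 1.
For the base case n = 1: T(1) = -1, and the closed form gives -1. They agree.
For the inductive step, assume it holds for an arbitrary m ≥ 1, so T(m) = m(-3m^4 + 4m^3 - 3m^2 + 3m - 2).
Then T(m+1) = T(m) + (-15m^4 - 14m^3 - 15m^2 - 2m - 1) = (m(-3m^4 + 4m^3 - 3m^2 + 3m - 2)) + (-15m^4 - 14m^3 - 15m^2 - 2m - 1).
Simplifying, T(m+1) = -(m + 1)(3m^4 + 8m^3 + 9m^2 + 3m + 1) = -(m+1)(3(m+1)^4 - 4(m+1)^3 + 3(m+1)^2 - 3(m+1) + 2),
which is the closed form with n = m+1.
By the principle of mathematical induction, the result holds for all n ≥ 1.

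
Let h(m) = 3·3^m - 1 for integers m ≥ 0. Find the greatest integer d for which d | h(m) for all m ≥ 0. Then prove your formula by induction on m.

Computing the first values: h(0) = 2 and h(1) = 8; gcd(2, 8) = 2, so d ≤ 2.
We prove 2 | 3·3^m - 1 for all m ≥ 0 by induction on m.
For the base case m = 0: h(0) = 2 = 2·(1), so 2 | h(0).
For the inductive step, assume it holds for an arbitrary j ≥ 0, i.e. 2 | h(j). Then
h(j+1) = 3·3^(j+1) - 1 = 3·(3·3^j - 1) + 2 = 3·h(j) + 2. The first term is divisible by 2 by the inductive hypothesis, and 2 is divisible by 2. Hence 2 | h(j+1).
Hence, by induction on m, the claim holds for every m ≥ 0.
Therefore the largest such d is 2.

d = 2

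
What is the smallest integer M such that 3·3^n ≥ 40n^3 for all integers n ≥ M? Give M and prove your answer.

M = 9

At n = 8: 19683 < 20480, so the inequality fails and M ≥ 9. We prove 3·3^n ≥ 40n^3 for all n ≥ 9.
When n = 9: 3·3^n = 59049 and 40n^3 = 29160, so 59049 ≥ 29160.
Inductive step: assume the claim holds for n = m, so 3·3^m ≥ 40m^3.
Then 3·3^(m + 1) = 3·(3·3^m) ≥ 3·(40m^3).
Also, for m ≥ 9 we have 3·(40m^3) ≥ 40(m+1)^3, since 3 ≥ (1 + 1/m)^3 for all m ≥ 9.
Combining, 3·3^(m + 1) ≥ 40(m+1)^3.
By induction, the statement is established for all n ≥ 9.
Hence the smallest such M is 9.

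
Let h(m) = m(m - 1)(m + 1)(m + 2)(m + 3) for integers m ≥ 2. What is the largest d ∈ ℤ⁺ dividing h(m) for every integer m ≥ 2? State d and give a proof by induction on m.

Computing the first values: h(2) = 120 and h(3) = 720; gcd(120, 720) = 120, so d ≤ 120.
We prove 120 | m(m - 1)(m + 1)(m + 2)(m + 3) for all m ≥ 2 by induction on m.
Base step (m = 2): h(2) = 120 = 120·(1), so 120 | h(2).
Inductive step: suppose the statement holds for some k ≥ 2, i.e. 120 | h(k). Then
h(k+1) − h(k) = k·(k+1)·(k+2)·(k+3)·(k+4) − (k-1)·k·(k+1)·(k+2)·(k+3) = k·(k+1)·(k+2)·(k+3)·[(k+4) − (k-1)] = 5·k·(k+1)·(k+2)·(k+3). The product of 4 consecutive integers is divisible by (4)! = 24, so h(k+1) − h(k) is divisible by 5·24 = 120. By the inductive hypothesis 120 | h(k), hence 120 | h(k+1).
By the principle of mathematical induction, the result holds for all m ≥ 2.
Therefore the largest such d is 120.

d = 120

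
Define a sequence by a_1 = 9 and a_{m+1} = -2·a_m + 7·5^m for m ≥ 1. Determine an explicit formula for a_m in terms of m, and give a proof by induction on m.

Computing the first terms: a_1 = 9, a_2 = 17, a_3 = 141. This suggests a_m = (-2)^(m + 1) + 5^m.
For the base case m = 1: the formula gives 9 = 9 = a_1.
Inductive step: suppose the statement holds for some i ≥ 1, so a_i = (-2)^(i + 1) + 5^i.
Then a_{i+1} = -2·a_i + 7·5^i = -2·((-2)^(i + 1) + 5^i) + 7·5^i = (-2)^(i + 2) + 5^(i + 1) = (-2)^((i+1) + 1) + 5^(i+1),
which is the claimed formula at m = i+1.
By induction, the statement is established for all m ≥ 1.

a_m = (-2)^(m + 1) + 5^m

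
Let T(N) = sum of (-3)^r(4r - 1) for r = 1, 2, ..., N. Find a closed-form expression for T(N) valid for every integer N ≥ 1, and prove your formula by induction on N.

T(N) = 3(-3)^N·N

We claim T(N) = 3(-3)^N·N for all N ≥ 1.
For the base case N = 1: T(1) = -9, and the closed form gives -9. They agree.
Suppose the result is true for N = r, so T(r) = 3(-3)^r·r.
Then T(r+1) = T(r) + ((-3)^(r + 1)(4r + 3)) = (3(-3)^r·r) + ((-3)^(r + 1)(4r + 3)).
Simplifying, T(r+1) = (-3)^(r + 2)(-r - 1) = 3(-3)^(r+1)·(r+1),
which is the closed form with N = r+1.
By induction, the statement is established for all N ≥ 1.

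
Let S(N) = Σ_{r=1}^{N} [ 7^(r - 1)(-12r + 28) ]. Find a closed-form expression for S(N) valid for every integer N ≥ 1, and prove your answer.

We claim S(N) = 7^N(-2N + 5) - 5 for all N ≥ 1.
When N = 1: S(1) = 16, and the closed form gives 16. They agree.
For the inductive step, assume it holds for an arbitrary r ≥ 1, so S(r) = 7^r(-2r + 5) - 5.
Then S(r+1) = S(r) + (7^r(-12r + 16)) = (7^r(-2r + 5) - 5) + (7^r(-12r + 16)).
Simplifying, S(r+1) = -14·7^r·r + 21·7^r - 5 = 7^(r+1)(-2(r+1) + 5) - 5,
which is the closed form with N = r+1.
This completes the induction.

S(N) = 7^N(-2N + 5) - 5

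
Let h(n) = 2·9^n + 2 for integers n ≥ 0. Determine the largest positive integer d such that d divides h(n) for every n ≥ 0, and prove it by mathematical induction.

d = 4

Computing the first values: h(0) = 4 and h(1) = 20; gcd(4, 20) = 4, so d ≤ 4.
We prove 4 | 2·9^n + 2 for all n ≥ 0 by induction on n.
For the base case n = 0: h(0) = 4 = 4·(1), so 4 | h(0).
Suppose the result is true for n = i, i.e. 4 | h(i). Then
h(i+1) = 2·9^(i+1) + 2 = 9·(2·9^i + 2) - 16 = 9·h(i) - 16. The first term is divisible by 4 by the inductive hypothesis, and -16 is divisible by 4. Hence 4 | h(i+1).
This completes the induction.
Therefore the largest such d is 4.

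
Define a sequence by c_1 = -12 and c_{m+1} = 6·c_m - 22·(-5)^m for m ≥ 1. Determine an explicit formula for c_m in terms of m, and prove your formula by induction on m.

Computing the first terms: c_1 = -12, c_2 = 38, c_3 = -322. This suggests c_m = 2(-5)^m - 2·6^(m - 1).
For the base case m = 1: the formula gives -12 = -12 = c_1.
Inductive step: assume the claim holds for m = i, so c_i = 2(-5)^i - 2·6^(i - 1).
Then c_{i+1} = 6·c_i - 22·(-5)^i = 6·(2(-5)^i - 2·6^(i - 1)) - 22·(-5)^i = 2(-5)^(i + 1) - 2·6^i = 2(-5)^(i+1) - 2·6^((i+1) - 1),
which is the claimed formula at m = i+1.
This completes the induction.

c_m = 2(-5)^m - 2·6^(m - 1)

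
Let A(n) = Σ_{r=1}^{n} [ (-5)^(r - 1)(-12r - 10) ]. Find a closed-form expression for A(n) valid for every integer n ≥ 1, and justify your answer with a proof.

We claim A(n) = 2(-5)^n(n + 1) - 2 for all n ≥ 1.
Base step (n = 1): A(1) = -22, and the closed form gives -22. They agree.
For the inductive step, assume it holds for an arbitrary r ≥ 1, so A(r) = 2(-5)^r(r + 1) - 2.
Then A(r+1) = A(r) + ((-5)^r(-12r - 22)) = (2(-5)^r(r + 1) - 2) + ((-5)^r(-12r - 22)).
Simplifying, A(r+1) = -10(-5)^r·r - 20(-5)^r - 2 = 2(-5)^(r+1)((r+1) + 1) - 2,
which is the closed form with n = r+1.
By the principle of mathematical induction, the result holds for all n ≥ 1.

A(n) = 2(-5)^n(n + 1) - 2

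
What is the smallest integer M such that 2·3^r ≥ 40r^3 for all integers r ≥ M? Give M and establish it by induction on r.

At r = 8: 13122 < 20480, so the inequality fails and M ≥ 9. We prove 2·3^r ≥ 40r^3 for all r ≥ 9.
Base case (r = 9): 2·3^r = 39366 and 40r^3 = 29160, so 39366 ≥ 29160.
For the inductive step, assume it holds for an arbitrary i ≥ 9, so 2·3^i ≥ 40i^3.
Then 2·3^(i + 1) = 3·(2·3^i) ≥ 3·(40i^3).
Also, for i ≥ 9 we have 3·(40i^3) ≥ 40(i+1)^3, since 3 ≥ (1 + 1/i)^3 for all i ≥ 9.
Combining, 2·3^(i + 1) ≥ 40(i+1)^3.
By the principle of mathematical induction, the result holds for all r ≥ 9.
Hence the smallest such M is 9.

M = 9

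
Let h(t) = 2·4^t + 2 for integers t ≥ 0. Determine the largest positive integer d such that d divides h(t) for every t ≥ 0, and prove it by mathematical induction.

d = 2

Computing the first values: h(0) = 4 and h(1) = 10; gcd(4, 10) = 2, so d ≤ 2.
We prove 2 | 2·4^t + 2 for all t ≥ 0 by induction on t.
Base case (t = 0): h(0) = 4 = 2·(2), so 2 | h(0).
Inductive step: assume the claim holds for t = i, i.e. 2 | h(i). Then
h(i+1) = 2·4^(i+1) + 2 = 4·(2·4^i + 2) - 6 = 4·h(i) - 6. The first term is divisible by 2 by the inductive hypothesis, and -6 is divisible by 2. Hence 2 | h(i+1).
Hence, by induction on t, the claim holds for every t ≥ 0.
Therefore the largest such d is 2.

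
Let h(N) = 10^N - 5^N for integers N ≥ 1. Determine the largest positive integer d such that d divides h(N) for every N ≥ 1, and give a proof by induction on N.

d = 5

Computing the first values: h(1) = 5 and h(2) = 75; gcd(5, 75) = 5, so d ≤ 5.
We prove 5 | 10^N - 5^N for all N ≥ 1 by induction on N.
For the base case N = 1: h(1) = 5 = 5·(1), so 5 | h(1).
For the inductive step, assume it holds for an arbitrary k ≥ 1, i.e. 5 | h(k). Then
10^{k+1} − 5^{k+1} = 10·10^k − 5·5^k = 10·(10^k − 5^k) + (5)·5^k. The first term is divisible by 5 by the inductive hypothesis, and the second term (5)·5^k is divisible by 5 since 5 | 5. Hence 5 | h(k+1).
By induction, the statement is established for all N ≥ 1.
Therefore the largest such d is 5.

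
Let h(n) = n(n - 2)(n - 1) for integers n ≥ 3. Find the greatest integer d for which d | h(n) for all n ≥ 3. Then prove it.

d = 6

Computing the first values: h(3) = 6 and h(4) = 24; gcd(6, 24) = 6, so d ≤ 6.
We prove 6 | n(n - 2)(n - 1) for all n ≥ 3 by induction on n.
Base case (n = 3): h(3) = 6 = 6·(1), so 6 | h(3).
Inductive step: assume the claim holds for n = j, i.e. 6 | h(j). Then
h(j+1) − h(j) = (j-1)·j·(j+1) − (j-2)·(j-1)·j = (j-1)·j·[(j+1) − (j-2)] = 3·(j-1)·j. The product of 2 consecutive integers is divisible by (2)! = 2, so h(j+1) − h(j) is divisible by 3·2 = 6. By the inductive hypothesis 6 | h(j), hence 6 | h(j+1).
Hence, by induction on n, the claim holds for every n ≥ 3.
Therefore the largest such d is 6.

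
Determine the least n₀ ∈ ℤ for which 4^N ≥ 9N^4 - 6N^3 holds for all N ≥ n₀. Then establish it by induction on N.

n₀ = 8

At N = 7: 16384 < 19551, so the inequality fails and n₀ ≥ 8. We prove 4^N ≥ 9N^4 - 6N^3 for all N ≥ 8.
For the base case N = 8: 4^N = 65536 and 9N^4 - 6N^3 = 33792, so 65536 ≥ 33792.
Suppose the result is true for N = j, so 4^j ≥ 9j^4 - 6j^3.
Then 4^(j + 1) = 4·(4^j) ≥ 4·(9j^4 - 6j^3).
Also, for j ≥ 8 we have 4·(9j^4 - 6j^3) ≥ 9(j+1)^4 - 6(j+1)^3, since 4·(9j^4 - 6j^3) − (9(j+1)^4 - 6(j+1)^3) = 27j^4 - 54j^3 - 36j^2 - 18j - 3, which is nonnegative for all j ≥ 8.
Combining, 4^(j + 1) ≥ 9(j+1)^4 - 6(j+1)^3.
This completes the induction.
Hence the smallest such n₀ is 8.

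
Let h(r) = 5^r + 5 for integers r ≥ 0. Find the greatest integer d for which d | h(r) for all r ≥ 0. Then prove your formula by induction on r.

d = 2

Computing the first values: h(0) = 6 and h(1) = 10; gcd(6, 10) = 2, so d ≤ 2.
We prove 2 | 5^r + 5 for all r ≥ 0 by induction on r.
Base step (r = 0): h(0) = 6 = 2·(3), so 2 | h(0).
Inductive step: suppose the statement holds for some p ≥ 0, i.e. 2 | h(p). Then
h(p+1) = 5^(p+1) + 5 = 5·(5^p + 5) - 20 = 5·h(p) - 20. The first term is divisible by 2 by the inductive hypothesis, and -20 is divisible by 2. Hence 2 | h(p+1).
By the principle of mathematical induction, the result holds for all r ≥ 0.
Therefore the largest such d is 2.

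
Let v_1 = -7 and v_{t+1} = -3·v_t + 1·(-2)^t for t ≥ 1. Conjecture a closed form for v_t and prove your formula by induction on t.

Computing the first terms: v_1 = -7, v_2 = 19, v_3 = -53. This suggests v_t = (-2)^t - 5(-3)^(t - 1).
For the base case t = 1: the formula gives -7 = -7 = v_1.
For the inductive step, assume it holds for an arbitrary k ≥ 1, so v_k = (-2)^k - 5(-3)^(k - 1).
Then v_{k+1} = -3·v_k + 1·(-2)^k = -3·((-2)^k - 5(-3)^(k - 1)) + 1·(-2)^k = (-2)^(k + 1) - 5(-3)^k = (-2)^(k+1) - 5(-3)^((k+1) - 1),
which is the claimed formula at t = k+1.
By the principle of mathematical induction, the result holds for all t ≥ 1.

v_t = (-2)^t - 5(-3)^(t - 1)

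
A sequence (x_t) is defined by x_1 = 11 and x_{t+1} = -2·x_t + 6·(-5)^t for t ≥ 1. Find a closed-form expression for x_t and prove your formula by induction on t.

x_t = (-2)^(t - 1) - 2(-5)^t

Computing the first terms: x_1 = 11, x_2 = -52, x_3 = 254. This suggests x_t = (-2)^(t - 1) - 2(-5)^t.
For the base case t = 1: the formula gives 11 = 11 = x_1.
Suppose the result is true for t = p, so x_p = (-2)^(p - 1) - 2(-5)^p.
Then x_{p+1} = -2·x_p + 6·(-5)^p = -2·((-2)^(p - 1) - 2(-5)^p) + 6·(-5)^p = (-2)^p - 2(-5)^(p + 1) = (-2)^((p+1) - 1) - 2(-5)^(p+1),
which is the claimed formula at t = p+1.
Hence, by induction on t, the claim holds for every t ≥ 1.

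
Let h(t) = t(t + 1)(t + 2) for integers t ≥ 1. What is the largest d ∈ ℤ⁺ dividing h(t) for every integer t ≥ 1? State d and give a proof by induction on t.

d = 6

Computing the first values: h(1) = 6 and h(2) = 24; gcd(6, 24) = 6, so d ≤ 6.
We prove 6 | t(t + 1)(t + 2) for all t ≥ 1 by induction on t.
When t = 1: h(1) = 6 = 6·(1), so 6 | h(1).
Suppose the result is true for t = j, i.e. 6 | h(j). Then
h(j+1) − h(j) = (j+1)·(j+2)·(j+3) − j·(j+1)·(j+2) = (j+1)·(j+2)·[(j+3) − j] = 3·(j+1)·(j+2). The product of 2 consecutive integers is divisible by (2)! = 2, so h(j+1) − h(j) is divisible by 3·2 = 6. By the inductive hypothesis 6 | h(j), hence 6 | h(j+1).
By the principle of mathematical induction, the result holds for all t ≥ 1.
Therefore the largest such d is 6.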